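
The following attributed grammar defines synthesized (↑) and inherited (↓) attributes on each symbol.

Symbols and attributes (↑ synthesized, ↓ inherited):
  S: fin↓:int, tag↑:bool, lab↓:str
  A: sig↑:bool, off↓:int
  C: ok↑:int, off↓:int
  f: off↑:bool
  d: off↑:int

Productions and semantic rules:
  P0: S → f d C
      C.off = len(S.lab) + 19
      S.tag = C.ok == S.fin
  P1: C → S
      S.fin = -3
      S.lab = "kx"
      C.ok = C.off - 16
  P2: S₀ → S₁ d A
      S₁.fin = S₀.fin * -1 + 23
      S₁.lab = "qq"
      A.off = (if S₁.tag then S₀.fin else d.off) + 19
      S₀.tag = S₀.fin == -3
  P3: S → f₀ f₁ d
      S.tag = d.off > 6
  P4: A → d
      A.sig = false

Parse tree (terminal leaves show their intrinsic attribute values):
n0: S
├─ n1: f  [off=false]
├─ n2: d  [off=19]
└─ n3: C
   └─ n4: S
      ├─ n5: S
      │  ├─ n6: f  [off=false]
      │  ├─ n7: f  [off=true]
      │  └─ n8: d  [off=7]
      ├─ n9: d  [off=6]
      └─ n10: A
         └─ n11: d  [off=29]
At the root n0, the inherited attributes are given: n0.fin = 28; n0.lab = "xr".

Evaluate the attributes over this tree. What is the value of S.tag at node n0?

false

1. n0.fin = 28  [given at root]
2. n0.lab = "xr"  [given at root]
3. n1.off = false  [terminal]
4. n2.off = 19  [terminal]
5. n3.off = 21  [len(S.lab) + 19]
6. n4.fin = -3  [-3]
7. n4.lab = "kx"  ["kx"]
8. n5.fin = 26  [S₀.fin * -1 + 23]
9. n5.lab = "qq"  ["qq"]
10. n6.off = false  [terminal]
11. n7.off = true  [terminal]
12. n8.off = 7  [terminal]
13. n5.tag = true  [d.off > 6]
14. n9.off = 6  [terminal]
15. n10.off = 16  [(if S₁.tag then S₀.fin else d.off) + 19]
16. n11.off = 29  [terminal]
17. n10.sig = false  [false]
18. n4.tag = true  [S₀.fin == -3]
19. n3.ok = 5  [C.off - 16]
20. n0.tag = false  [C.ok == S.fin]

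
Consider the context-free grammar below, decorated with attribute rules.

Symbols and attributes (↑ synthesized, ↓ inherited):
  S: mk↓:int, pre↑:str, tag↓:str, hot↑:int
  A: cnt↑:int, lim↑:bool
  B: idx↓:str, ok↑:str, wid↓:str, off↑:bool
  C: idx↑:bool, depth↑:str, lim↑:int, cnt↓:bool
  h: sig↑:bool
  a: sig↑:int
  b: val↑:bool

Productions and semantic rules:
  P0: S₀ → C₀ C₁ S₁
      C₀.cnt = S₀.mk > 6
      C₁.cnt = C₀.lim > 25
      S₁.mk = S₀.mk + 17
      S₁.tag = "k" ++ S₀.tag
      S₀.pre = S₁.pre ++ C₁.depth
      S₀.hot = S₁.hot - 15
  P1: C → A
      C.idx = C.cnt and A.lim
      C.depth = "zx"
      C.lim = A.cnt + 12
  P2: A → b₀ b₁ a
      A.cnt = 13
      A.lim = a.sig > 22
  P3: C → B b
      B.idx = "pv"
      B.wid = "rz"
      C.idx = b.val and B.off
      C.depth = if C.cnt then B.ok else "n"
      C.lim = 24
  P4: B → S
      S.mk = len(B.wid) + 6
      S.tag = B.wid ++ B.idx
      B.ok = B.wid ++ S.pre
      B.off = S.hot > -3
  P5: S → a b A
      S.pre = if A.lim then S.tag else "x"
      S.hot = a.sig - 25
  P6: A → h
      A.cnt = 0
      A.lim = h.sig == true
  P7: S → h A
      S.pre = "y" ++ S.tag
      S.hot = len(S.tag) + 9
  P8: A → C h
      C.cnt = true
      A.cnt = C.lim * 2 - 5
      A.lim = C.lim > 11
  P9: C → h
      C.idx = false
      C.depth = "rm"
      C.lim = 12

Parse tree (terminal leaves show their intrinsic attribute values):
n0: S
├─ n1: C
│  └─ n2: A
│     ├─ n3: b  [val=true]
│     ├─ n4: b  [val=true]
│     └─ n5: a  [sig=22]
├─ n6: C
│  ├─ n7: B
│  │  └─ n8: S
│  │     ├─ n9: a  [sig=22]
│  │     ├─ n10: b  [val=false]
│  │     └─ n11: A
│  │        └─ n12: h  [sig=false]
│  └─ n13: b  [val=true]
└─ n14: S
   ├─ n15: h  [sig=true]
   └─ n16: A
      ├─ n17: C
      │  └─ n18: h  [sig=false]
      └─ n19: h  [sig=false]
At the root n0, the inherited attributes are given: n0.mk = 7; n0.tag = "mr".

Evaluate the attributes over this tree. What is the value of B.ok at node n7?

1. n0.mk = 7  [given at root]
2. n0.tag = "mr"  [given at root]
3. n1.cnt = true  [S₀.mk > 6]
4. n3.val = true  [terminal]
5. n4.val = true  [terminal]
6. n5.sig = 22  [terminal]
7. n2.cnt = 13  [13]
8. n2.lim = false  [a.sig > 22]
9. n1.idx = false  [C.cnt and A.lim]
10. n1.depth = "zx"  ["zx"]
11. n1.lim = 25  [A.cnt + 12]
12. n6.cnt = false  [C₀.lim > 25]
13. n7.idx = "pv"  ["pv"]
14. n7.wid = "rz"  ["rz"]
15. n8.mk = 8  [len(B.wid) + 6]
16. n8.tag = "rzpv"  [B.wid ++ B.idx]
17. n9.sig = 22  [terminal]
18. n10.val = false  [terminal]
19. n12.sig = false  [terminal]
20. n11.cnt = 0  [0]
21. n11.lim = false  [h.sig == true]
22. n8.pre = "x"  [if A.lim then S.tag else "x"]
23. n8.hot = -3  [a.sig - 25]
24. n7.ok = "rzx"  [B.wid ++ S.pre]
25. n7.off = false  [S.hot > -3]
26. n13.val = true  [terminal]
27. n6.idx = false  [b.val and B.off]
28. n6.depth = "n"  [if C.cnt then B.ok else "n"]
29. n6.lim = 24  [24]
30. n14.mk = 24  [S₀.mk + 17]
31. n14.tag = "kmr"  ["k" ++ S₀.tag]
32. n15.sig = true  [terminal]
33. n17.cnt = true  [true]
34. n18.sig = false  [terminal]
35. n17.idx = false  [false]
36. n17.depth = "rm"  ["rm"]
37. n17.lim = 12  [12]
38. n19.sig = false  [terminal]
39. n16.cnt = 19  [C.lim * 2 - 5]
40. n16.lim = true  [C.lim > 11]
41. n14.pre = "ykmr"  ["y" ++ S.tag]
42. n14.hot = 12  [len(S.tag) + 9]
43. n0.pre = "ykmrn"  [S₁.pre ++ C₁.depth]
44. n0.hot = -3  [S₁.hot - 15]

"rzx"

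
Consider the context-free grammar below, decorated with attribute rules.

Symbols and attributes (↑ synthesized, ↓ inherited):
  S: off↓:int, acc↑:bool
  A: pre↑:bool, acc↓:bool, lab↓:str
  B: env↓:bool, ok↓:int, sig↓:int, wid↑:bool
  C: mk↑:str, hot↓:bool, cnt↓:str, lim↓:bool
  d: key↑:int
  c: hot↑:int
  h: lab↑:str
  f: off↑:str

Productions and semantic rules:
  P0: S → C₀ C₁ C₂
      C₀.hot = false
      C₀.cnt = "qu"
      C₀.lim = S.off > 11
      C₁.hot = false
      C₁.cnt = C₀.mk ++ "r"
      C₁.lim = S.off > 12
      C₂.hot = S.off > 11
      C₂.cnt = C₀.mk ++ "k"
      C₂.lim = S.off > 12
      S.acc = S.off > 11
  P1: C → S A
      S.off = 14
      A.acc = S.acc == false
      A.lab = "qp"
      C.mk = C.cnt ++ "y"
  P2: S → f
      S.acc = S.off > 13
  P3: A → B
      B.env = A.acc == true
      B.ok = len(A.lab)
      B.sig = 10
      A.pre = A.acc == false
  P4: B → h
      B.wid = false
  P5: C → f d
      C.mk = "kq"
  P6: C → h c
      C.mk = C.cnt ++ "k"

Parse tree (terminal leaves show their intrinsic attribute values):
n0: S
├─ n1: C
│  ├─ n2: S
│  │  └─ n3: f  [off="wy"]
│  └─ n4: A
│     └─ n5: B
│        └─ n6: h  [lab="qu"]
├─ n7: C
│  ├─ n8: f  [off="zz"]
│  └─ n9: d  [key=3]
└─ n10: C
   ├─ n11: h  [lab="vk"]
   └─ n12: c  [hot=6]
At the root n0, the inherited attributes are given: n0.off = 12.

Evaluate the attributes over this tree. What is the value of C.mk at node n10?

1. n0.off = 12  [given at root]
2. n1.hot = false  [false]
3. n1.cnt = "qu"  ["qu"]
4. n1.lim = true  [S.off > 11]
5. n2.off = 14  [14]
6. n3.off = "wy"  [terminal]
7. n2.acc = true  [S.off > 13]
8. n4.acc = false  [S.acc == false]
9. n4.lab = "qp"  ["qp"]
10. n5.env = false  [A.acc == true]
11. n5.ok = 2  [len(A.lab)]
12. n5.sig = 10  [10]
13. n6.lab = "qu"  [terminal]
14. n5.wid = false  [false]
15. n4.pre = true  [A.acc == false]
16. n1.mk = "quy"  [C.cnt ++ "y"]
17. n7.hot = false  [false]
18. n7.cnt = "quyr"  [C₀.mk ++ "r"]
19. n7.lim = false  [S.off > 12]
20. n8.off = "zz"  [terminal]
21. n9.key = 3  [terminal]
22. n7.mk = "kq"  ["kq"]
23. n10.hot = true  [S.off > 11]
24. n10.cnt = "quyk"  [C₀.mk ++ "k"]
25. n10.lim = false  [S.off > 12]
26. n11.lab = "vk"  [terminal]
27. n12.hot = 6  [terminal]
28. n10.mk = "quykk"  [C.cnt ++ "k"]
29. n0.acc = true  [S.off > 11]

"quykk"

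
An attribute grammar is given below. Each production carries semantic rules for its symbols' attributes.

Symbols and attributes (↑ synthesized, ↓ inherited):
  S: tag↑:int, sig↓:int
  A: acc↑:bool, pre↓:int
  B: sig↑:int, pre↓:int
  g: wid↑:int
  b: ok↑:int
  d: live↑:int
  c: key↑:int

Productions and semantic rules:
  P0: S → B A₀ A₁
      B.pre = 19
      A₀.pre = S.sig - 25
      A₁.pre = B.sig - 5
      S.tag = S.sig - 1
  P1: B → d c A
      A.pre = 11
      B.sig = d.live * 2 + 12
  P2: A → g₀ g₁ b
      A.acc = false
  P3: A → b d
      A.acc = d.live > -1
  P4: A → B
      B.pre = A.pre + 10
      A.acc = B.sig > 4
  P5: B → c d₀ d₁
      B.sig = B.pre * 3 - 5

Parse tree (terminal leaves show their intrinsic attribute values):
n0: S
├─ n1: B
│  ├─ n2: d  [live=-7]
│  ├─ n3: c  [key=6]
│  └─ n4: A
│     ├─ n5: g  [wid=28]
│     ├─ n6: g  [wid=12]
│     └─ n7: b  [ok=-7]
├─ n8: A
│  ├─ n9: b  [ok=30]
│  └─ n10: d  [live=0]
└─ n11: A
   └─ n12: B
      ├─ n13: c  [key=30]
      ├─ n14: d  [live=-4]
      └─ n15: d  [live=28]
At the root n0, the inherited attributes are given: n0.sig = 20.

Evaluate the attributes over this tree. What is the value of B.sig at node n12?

1. n0.sig = 20  [given at root]
2. n1.pre = 19  [19]
3. n2.live = -7  [terminal]
4. n3.key = 6  [terminal]
5. n4.pre = 11  [11]
6. n5.wid = 28  [terminal]
7. n6.wid = 12  [terminal]
8. n7.ok = -7  [terminal]
9. n4.acc = false  [false]
10. n1.sig = -2  [d.live * 2 + 12]
11. n8.pre = -5  [S.sig - 25]
12. n9.ok = 30  [terminal]
13. n10.live = 0  [terminal]
14. n8.acc = true  [d.live > -1]
15. n11.pre = -7  [B.sig - 5]
16. n12.pre = 3  [A.pre + 10]
17. n13.key = 30  [terminal]
18. n14.live = -4  [terminal]
19. n15.live = 28  [terminal]
20. n12.sig = 4  [B.pre * 3 - 5]
21. n11.acc = false  [B.sig > 4]
22. n0.tag = 19  [S.sig - 1]

4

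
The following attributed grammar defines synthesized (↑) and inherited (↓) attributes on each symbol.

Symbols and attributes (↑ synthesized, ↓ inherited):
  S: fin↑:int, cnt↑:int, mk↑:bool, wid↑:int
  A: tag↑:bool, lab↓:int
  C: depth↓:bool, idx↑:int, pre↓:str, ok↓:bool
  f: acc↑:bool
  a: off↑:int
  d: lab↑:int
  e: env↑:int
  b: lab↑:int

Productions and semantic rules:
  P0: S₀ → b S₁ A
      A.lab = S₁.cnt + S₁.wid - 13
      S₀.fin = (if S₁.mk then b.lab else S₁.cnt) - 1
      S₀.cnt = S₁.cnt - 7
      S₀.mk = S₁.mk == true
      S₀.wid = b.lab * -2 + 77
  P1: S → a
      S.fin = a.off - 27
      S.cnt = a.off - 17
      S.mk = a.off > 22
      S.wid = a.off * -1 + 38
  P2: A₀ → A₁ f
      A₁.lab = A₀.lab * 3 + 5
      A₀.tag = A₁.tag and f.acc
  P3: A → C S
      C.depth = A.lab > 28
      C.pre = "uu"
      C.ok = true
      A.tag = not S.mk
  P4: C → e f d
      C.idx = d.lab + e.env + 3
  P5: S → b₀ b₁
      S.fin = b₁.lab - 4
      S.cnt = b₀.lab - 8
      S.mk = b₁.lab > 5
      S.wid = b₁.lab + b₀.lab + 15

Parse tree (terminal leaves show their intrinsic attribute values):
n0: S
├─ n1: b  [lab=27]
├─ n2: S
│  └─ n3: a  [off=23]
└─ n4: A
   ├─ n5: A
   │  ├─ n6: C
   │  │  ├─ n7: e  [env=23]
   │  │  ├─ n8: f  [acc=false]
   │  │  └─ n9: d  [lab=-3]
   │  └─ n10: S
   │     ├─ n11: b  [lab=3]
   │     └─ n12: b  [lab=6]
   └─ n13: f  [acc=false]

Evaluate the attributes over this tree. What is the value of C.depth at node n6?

true

1. n1.lab = 27  [terminal]
2. n3.off = 23  [terminal]
3. n2.fin = -4  [a.off - 27]
4. n2.cnt = 6  [a.off - 17]
5. n2.mk = true  [a.off > 22]
6. n2.wid = 15  [a.off * -1 + 38]
7. n4.lab = 8  [S₁.cnt + S₁.wid - 13]
8. n5.lab = 29  [A₀.lab * 3 + 5]
9. n6.depth = true  [A.lab > 28]
10. n6.pre = "uu"  ["uu"]
11. n6.ok = true  [true]
12. n7.env = 23  [terminal]
13. n8.acc = false  [terminal]
14. n9.lab = -3  [terminal]
15. n6.idx = 23  [d.lab + e.env + 3]
16. n11.lab = 3  [terminal]
17. n12.lab = 6  [terminal]
18. n10.fin = 2  [b₁.lab - 4]
19. n10.cnt = -5  [b₀.lab - 8]
20. n10.mk = true  [b₁.lab > 5]
21. n10.wid = 24  [b₁.lab + b₀.lab + 15]
22. n5.tag = false  [not S.mk]
23. n13.acc = false  [terminal]
24. n4.tag = false  [A₁.tag and f.acc]
25. n0.fin = 26  [(if S₁.mk then b.lab else S₁.cnt) - 1]
26. n0.cnt = -1  [S₁.cnt - 7]
27. n0.mk = true  [S₁.mk == true]
28. n0.wid = 23  [b.lab * -2 + 77]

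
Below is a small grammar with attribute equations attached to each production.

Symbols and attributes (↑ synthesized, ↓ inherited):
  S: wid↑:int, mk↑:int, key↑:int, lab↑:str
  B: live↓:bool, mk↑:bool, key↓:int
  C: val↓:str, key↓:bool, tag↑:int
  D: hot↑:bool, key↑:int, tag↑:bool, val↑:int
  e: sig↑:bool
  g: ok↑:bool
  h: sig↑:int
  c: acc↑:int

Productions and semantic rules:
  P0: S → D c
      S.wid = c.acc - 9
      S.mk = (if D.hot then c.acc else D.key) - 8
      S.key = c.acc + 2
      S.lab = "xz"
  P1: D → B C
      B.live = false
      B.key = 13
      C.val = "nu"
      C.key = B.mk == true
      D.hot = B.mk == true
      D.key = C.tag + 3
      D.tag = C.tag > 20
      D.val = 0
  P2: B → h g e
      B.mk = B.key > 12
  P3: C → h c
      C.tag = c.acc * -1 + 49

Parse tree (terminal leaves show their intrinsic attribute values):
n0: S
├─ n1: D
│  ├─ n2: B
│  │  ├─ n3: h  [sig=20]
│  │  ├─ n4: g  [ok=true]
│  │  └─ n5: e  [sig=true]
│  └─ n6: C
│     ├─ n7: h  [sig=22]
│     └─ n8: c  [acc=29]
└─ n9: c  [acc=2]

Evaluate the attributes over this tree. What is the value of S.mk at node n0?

-6

1. n2.live = false  [false]
2. n2.key = 13  [13]
3. n3.sig = 20  [terminal]
4. n4.ok = true  [terminal]
5. n5.sig = true  [terminal]
6. n2.mk = true  [B.key > 12]
7. n6.val = "nu"  ["nu"]
8. n6.key = true  [B.mk == true]
9. n7.sig = 22  [terminal]
10. n8.acc = 29  [terminal]
11. n6.tag = 20  [c.acc * -1 + 49]
12. n1.hot = true  [B.mk == true]
13. n1.key = 23  [C.tag + 3]
14. n1.tag = false  [C.tag > 20]
15. n1.val = 0  [0]
16. n9.acc = 2  [terminal]
17. n0.wid = -7  [c.acc - 9]
18. n0.mk = -6  [(if D.hot then c.acc else D.key) - 8]
19. n0.key = 4  [c.acc + 2]
20. n0.lab = "xz"  ["xz"]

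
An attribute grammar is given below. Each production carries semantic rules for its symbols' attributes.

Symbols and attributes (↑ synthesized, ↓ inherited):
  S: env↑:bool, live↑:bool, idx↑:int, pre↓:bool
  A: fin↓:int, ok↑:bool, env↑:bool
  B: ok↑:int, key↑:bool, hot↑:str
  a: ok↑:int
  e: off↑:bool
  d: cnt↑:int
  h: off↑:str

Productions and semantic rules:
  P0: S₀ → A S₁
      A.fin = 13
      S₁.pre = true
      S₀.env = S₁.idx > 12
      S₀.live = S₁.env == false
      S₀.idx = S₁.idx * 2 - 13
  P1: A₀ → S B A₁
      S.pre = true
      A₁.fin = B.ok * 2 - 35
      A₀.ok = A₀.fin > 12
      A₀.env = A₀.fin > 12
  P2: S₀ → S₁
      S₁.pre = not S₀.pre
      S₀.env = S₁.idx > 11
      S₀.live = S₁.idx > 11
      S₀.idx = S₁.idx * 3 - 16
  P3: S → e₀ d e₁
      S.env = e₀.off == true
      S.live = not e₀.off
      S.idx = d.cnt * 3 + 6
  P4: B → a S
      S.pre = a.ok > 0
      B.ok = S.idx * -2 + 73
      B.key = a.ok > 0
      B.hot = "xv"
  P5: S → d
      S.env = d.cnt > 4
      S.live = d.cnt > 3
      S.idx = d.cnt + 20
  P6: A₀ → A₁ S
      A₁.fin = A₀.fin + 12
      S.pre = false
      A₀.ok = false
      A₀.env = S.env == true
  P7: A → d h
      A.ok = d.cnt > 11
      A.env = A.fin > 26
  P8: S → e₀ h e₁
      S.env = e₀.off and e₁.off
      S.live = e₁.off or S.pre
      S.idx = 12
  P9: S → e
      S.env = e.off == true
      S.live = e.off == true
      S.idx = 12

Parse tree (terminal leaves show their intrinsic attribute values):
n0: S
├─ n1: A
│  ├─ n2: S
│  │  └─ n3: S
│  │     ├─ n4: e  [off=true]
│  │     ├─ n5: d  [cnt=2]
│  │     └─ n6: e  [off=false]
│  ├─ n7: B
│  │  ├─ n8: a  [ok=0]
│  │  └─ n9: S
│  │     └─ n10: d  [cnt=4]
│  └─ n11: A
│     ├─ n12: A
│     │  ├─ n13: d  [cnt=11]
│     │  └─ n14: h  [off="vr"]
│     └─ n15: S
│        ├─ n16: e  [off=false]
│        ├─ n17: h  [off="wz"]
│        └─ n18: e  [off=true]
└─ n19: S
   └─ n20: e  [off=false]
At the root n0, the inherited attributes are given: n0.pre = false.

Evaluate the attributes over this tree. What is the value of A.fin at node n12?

27

1. n0.pre = false  [given at root]
2. n1.fin = 13  [13]
3. n2.pre = true  [true]
4. n3.pre = false  [not S₀.pre]
5. n4.off = true  [terminal]
6. n5.cnt = 2  [terminal]
7. n6.off = false  [terminal]
8. n3.env = true  [e₀.off == true]
9. n3.live = false  [not e₀.off]
10. n3.idx = 12  [d.cnt * 3 + 6]
11. n2.env = true  [S₁.idx > 11]
12. n2.live = true  [S₁.idx > 11]
13. n2.idx = 20  [S₁.idx * 3 - 16]
14. n8.ok = 0  [terminal]
15. n9.pre = false  [a.ok > 0]
16. n10.cnt = 4  [terminal]
17. n9.env = false  [d.cnt > 4]
18. n9.live = true  [d.cnt > 3]
19. n9.idx = 24  [d.cnt + 20]
20. n7.ok = 25  [S.idx * -2 + 73]
21. n7.key = false  [a.ok > 0]
22. n7.hot = "xv"  ["xv"]
23. n11.fin = 15  [B.ok * 2 - 35]
24. n12.fin = 27  [A₀.fin + 12]
25. n13.cnt = 11  [terminal]
26. n14.off = "vr"  [terminal]
27. n12.ok = false  [d.cnt > 11]
28. n12.env = true  [A.fin > 26]
29. n15.pre = false  [false]
30. n16.off = false  [terminal]
31. n17.off = "wz"  [terminal]
32. n18.off = true  [terminal]
33. n15.env = false  [e₀.off and e₁.off]
34. n15.live = true  [e₁.off or S.pre]
35. n15.idx = 12  [12]
36. n11.ok = false  [false]
37. n11.env = false  [S.env == true]
38. n1.ok = true  [A₀.fin > 12]
39. n1.env = true  [A₀.fin > 12]
40. n19.pre = true  [true]
41. n20.off = false  [terminal]
42. n19.env = false  [e.off == true]
43. n19.live = false  [e.off == true]
44. n19.idx = 12  [12]
45. n0.env = false  [S₁.idx > 12]
46. n0.live = true  [S₁.env == false]
47. n0.idx = 11  [S₁.idx * 2 - 13]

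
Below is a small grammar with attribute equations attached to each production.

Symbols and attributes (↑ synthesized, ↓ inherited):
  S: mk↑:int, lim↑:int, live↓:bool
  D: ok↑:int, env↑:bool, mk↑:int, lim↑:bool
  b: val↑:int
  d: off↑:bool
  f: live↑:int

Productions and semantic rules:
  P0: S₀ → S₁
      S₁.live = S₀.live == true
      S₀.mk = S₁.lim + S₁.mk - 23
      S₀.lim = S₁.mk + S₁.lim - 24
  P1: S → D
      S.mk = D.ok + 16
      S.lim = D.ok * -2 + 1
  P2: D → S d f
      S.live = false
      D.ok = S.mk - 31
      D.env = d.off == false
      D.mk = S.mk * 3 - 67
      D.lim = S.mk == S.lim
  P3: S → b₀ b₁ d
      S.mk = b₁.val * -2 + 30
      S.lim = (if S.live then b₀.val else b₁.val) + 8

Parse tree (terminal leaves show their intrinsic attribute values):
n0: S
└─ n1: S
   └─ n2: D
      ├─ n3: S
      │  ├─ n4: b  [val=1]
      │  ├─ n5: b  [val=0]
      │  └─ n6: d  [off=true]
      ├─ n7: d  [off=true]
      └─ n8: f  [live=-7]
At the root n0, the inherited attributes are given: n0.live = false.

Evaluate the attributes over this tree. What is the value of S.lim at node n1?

3

1. n0.live = false  [given at root]
2. n1.live = false  [S₀.live == true]
3. n3.live = false  [false]
4. n4.val = 1  [terminal]
5. n5.val = 0  [terminal]
6. n6.off = true  [terminal]
7. n3.mk = 30  [b₁.val * -2 + 30]
8. n3.lim = 8  [(if S.live then b₀.val else b₁.val) + 8]
9. n7.off = true  [terminal]
10. n8.live = -7  [terminal]
11. n2.ok = -1  [S.mk - 31]
12. n2.env = false  [d.off == false]
13. n2.mk = 23  [S.mk * 3 - 67]
14. n2.lim = false  [S.mk == S.lim]
15. n1.mk = 15  [D.ok + 16]
16. n1.lim = 3  [D.ok * -2 + 1]
17. n0.mk = -5  [S₁.lim + S₁.mk - 23]
18. n0.lim = -6  [S₁.mk + S₁.lim - 24]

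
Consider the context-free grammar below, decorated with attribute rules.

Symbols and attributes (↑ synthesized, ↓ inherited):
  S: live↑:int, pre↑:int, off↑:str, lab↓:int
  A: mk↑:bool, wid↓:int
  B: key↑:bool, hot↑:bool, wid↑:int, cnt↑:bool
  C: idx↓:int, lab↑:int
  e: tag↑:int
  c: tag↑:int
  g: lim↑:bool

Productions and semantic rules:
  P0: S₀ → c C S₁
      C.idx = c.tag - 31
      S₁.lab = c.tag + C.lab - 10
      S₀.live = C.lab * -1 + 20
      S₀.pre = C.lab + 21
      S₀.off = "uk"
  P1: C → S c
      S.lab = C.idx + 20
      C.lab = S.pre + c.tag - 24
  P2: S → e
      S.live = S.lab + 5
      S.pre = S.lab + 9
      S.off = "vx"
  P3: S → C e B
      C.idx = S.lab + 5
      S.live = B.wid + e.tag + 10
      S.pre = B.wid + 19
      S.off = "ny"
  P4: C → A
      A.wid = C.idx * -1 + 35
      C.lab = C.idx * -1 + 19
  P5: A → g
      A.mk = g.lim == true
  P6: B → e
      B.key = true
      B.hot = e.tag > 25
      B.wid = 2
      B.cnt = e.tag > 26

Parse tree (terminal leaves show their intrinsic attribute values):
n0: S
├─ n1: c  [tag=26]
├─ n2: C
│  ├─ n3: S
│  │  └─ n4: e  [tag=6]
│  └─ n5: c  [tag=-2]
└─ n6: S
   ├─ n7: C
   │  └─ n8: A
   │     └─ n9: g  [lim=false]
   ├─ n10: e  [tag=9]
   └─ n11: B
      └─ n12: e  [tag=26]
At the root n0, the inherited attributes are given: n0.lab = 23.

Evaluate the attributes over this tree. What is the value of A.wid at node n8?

1. n0.lab = 23  [given at root]
2. n1.tag = 26  [terminal]
3. n2.idx = -5  [c.tag - 31]
4. n3.lab = 15  [C.idx + 20]
5. n4.tag = 6  [terminal]
6. n3.live = 20  [S.lab + 5]
7. n3.pre = 24  [S.lab + 9]
8. n3.off = "vx"  ["vx"]
9. n5.tag = -2  [terminal]
10. n2.lab = -2  [S.pre + c.tag - 24]
11. n6.lab = 14  [c.tag + C.lab - 10]
12. n7.idx = 19  [S.lab + 5]
13. n8.wid = 16  [C.idx * -1 + 35]
14. n9.lim = false  [terminal]
15. n8.mk = false  [g.lim == true]
16. n7.lab = 0  [C.idx * -1 + 19]
17. n10.tag = 9  [terminal]
18. n12.tag = 26  [terminal]
19. n11.key = true  [true]
20. n11.hot = true  [e.tag > 25]
21. n11.wid = 2  [2]
22. n11.cnt = false  [e.tag > 26]
23. n6.live = 21  [B.wid + e.tag + 10]
24. n6.pre = 21  [B.wid + 19]
25. n6.off = "ny"  ["ny"]
26. n0.live = 22  [C.lab * -1 + 20]
27. n0.pre = 19  [C.lab + 21]
28. n0.off = "uk"  ["uk"]

16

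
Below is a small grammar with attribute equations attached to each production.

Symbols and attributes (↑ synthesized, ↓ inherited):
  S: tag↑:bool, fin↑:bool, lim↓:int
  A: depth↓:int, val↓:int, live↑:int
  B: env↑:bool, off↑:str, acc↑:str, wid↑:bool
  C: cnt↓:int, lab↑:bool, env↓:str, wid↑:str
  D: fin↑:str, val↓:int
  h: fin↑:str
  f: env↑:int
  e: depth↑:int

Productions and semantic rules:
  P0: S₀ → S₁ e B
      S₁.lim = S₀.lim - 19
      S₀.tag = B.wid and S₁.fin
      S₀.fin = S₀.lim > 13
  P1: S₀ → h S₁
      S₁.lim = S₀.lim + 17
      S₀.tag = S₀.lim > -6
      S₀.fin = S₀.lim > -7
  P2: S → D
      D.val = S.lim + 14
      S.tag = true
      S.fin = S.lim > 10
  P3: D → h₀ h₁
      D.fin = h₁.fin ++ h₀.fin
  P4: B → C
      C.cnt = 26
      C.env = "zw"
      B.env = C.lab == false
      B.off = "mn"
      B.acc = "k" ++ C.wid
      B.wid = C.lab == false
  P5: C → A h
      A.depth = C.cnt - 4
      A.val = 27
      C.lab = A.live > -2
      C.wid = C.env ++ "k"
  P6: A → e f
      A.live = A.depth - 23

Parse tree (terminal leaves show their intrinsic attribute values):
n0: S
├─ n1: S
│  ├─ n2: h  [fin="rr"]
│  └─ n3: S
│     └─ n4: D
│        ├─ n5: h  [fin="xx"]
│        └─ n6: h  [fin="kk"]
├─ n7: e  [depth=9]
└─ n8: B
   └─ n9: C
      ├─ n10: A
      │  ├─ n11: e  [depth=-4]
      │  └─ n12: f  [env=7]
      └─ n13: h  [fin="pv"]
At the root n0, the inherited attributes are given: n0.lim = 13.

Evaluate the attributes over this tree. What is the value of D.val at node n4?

25

1. n0.lim = 13  [given at root]
2. n1.lim = -6  [S₀.lim - 19]
3. n2.fin = "rr"  [terminal]
4. n3.lim = 11  [S₀.lim + 17]
5. n4.val = 25  [S.lim + 14]
6. n5.fin = "xx"  [terminal]
7. n6.fin = "kk"  [terminal]
8. n4.fin = "kkxx"  [h₁.fin ++ h₀.fin]
9. n3.tag = true  [true]
10. n3.fin = true  [S.lim > 10]
11. n1.tag = false  [S₀.lim > -6]
12. n1.fin = true  [S₀.lim > -7]
13. n7.depth = 9  [terminal]
14. n9.cnt = 26  [26]
15. n9.env = "zw"  ["zw"]
16. n10.depth = 22  [C.cnt - 4]
17. n10.val = 27  [27]
18. n11.depth = -4  [terminal]
19. n12.env = 7  [terminal]
20. n10.live = -1  [A.depth - 23]
21. n13.fin = "pv"  [terminal]
22. n9.lab = true  [A.live > -2]
23. n9.wid = "zwk"  [C.env ++ "k"]
24. n8.env = false  [C.lab == false]
25. n8.off = "mn"  ["mn"]
26. n8.acc = "kzwk"  ["k" ++ C.wid]
27. n8.wid = false  [C.lab == false]
28. n0.tag = false  [B.wid and S₁.fin]
29. n0.fin = false  [S₀.lim > 13]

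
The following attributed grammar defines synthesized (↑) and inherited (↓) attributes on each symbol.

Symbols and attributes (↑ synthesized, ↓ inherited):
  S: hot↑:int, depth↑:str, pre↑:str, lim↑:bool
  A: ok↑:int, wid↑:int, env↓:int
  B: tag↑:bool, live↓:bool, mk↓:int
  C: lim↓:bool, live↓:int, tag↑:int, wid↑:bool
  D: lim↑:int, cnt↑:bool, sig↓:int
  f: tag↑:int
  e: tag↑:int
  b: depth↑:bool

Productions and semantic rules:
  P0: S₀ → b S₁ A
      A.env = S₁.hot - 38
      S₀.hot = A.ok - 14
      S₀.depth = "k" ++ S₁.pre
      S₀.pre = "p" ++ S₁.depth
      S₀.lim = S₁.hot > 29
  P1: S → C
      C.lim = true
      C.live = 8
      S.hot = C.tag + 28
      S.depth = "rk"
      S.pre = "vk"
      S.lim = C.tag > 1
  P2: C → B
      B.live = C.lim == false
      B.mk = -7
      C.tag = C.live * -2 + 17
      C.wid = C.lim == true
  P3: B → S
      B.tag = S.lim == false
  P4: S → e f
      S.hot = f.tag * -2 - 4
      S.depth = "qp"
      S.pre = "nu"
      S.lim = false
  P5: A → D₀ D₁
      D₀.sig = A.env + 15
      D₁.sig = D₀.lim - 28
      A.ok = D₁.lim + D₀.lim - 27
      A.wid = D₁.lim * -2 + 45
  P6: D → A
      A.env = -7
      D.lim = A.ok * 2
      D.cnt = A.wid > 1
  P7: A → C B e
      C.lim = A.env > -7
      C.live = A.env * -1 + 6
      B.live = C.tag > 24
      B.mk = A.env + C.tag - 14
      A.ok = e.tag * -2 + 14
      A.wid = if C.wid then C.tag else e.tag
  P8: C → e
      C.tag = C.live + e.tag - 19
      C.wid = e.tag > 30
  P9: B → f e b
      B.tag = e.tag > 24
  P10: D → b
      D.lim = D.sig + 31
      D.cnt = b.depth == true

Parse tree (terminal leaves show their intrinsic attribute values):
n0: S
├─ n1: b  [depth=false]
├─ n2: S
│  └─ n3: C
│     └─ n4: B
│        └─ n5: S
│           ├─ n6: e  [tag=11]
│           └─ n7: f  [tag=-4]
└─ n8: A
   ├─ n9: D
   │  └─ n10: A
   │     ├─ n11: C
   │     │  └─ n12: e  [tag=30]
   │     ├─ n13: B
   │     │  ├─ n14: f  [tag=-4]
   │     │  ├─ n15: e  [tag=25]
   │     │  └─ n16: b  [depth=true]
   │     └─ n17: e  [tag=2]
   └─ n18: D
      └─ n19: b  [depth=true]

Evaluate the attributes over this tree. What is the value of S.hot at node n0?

1. n1.depth = false  [terminal]
2. n3.lim = true  [true]
3. n3.live = 8  [8]
4. n4.live = false  [C.lim == false]
5. n4.mk = -7  [-7]
6. n6.tag = 11  [terminal]
7. n7.tag = -4  [terminal]
8. n5.hot = 4  [f.tag * -2 - 4]
9. n5.depth = "qp"  ["qp"]
10. n5.pre = "nu"  ["nu"]
11. n5.lim = false  [false]
12. n4.tag = true  [S.lim == false]
13. n3.tag = 1  [C.live * -2 + 17]
14. n3.wid = true  [C.lim == true]
15. n2.hot = 29  [C.tag + 28]
16. n2.depth = "rk"  ["rk"]
17. n2.pre = "vk"  ["vk"]
18. n2.lim = false  [C.tag > 1]
19. n8.env = -9  [S₁.hot - 38]
20. n9.sig = 6  [A.env + 15]
21. n10.env = -7  [-7]
22. n11.lim = false  [A.env > -7]
23. n11.live = 13  [A.env * -1 + 6]
24. n12.tag = 30  [terminal]
25. n11.tag = 24  [C.live + e.tag - 19]
26. n11.wid = false  [e.tag > 30]
27. n13.live = false  [C.tag > 24]
28. n13.mk = 3  [A.env + C.tag - 14]
29. n14.tag = -4  [terminal]
30. n15.tag = 25  [terminal]
31. n16.depth = true  [terminal]
32. n13.tag = true  [e.tag > 24]
33. n17.tag = 2  [terminal]
34. n10.ok = 10  [e.tag * -2 + 14]
35. n10.wid = 2  [if C.wid then C.tag else e.tag]
36. n9.lim = 20  [A.ok * 2]
37. n9.cnt = true  [A.wid > 1]
38. n18.sig = -8  [D₀.lim - 28]
39. n19.depth = true  [terminal]
40. n18.lim = 23  [D.sig + 31]
41. n18.cnt = true  [b.depth == true]
42. n8.ok = 16  [D₁.lim + D₀.lim - 27]
43. n8.wid = -1  [D₁.lim * -2 + 45]
44. n0.hot = 2  [A.ok - 14]
45. n0.depth = "kvk"  ["k" ++ S₁.pre]
46. n0.pre = "prk"  ["p" ++ S₁.depth]
47. n0.lim = false  [S₁.hot > 29]

2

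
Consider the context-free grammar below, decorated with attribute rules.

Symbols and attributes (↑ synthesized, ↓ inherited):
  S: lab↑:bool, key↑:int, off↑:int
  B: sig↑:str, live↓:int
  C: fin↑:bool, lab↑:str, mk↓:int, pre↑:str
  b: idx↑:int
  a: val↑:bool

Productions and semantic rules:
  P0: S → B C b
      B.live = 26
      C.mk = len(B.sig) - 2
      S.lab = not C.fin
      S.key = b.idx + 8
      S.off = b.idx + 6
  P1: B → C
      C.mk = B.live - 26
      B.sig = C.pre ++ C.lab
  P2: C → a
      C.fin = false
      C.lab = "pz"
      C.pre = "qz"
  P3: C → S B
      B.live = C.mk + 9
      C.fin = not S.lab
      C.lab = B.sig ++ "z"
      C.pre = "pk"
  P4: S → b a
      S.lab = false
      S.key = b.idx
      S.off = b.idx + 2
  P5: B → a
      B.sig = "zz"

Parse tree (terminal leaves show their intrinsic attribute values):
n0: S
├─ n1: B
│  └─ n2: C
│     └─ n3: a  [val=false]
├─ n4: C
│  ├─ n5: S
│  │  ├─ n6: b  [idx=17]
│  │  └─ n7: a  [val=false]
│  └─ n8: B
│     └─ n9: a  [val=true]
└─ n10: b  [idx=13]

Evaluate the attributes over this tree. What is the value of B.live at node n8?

11

1. n1.live = 26  [26]
2. n2.mk = 0  [B.live - 26]
3. n3.val = false  [terminal]
4. n2.fin = false  [false]
5. n2.lab = "pz"  ["pz"]
6. n2.pre = "qz"  ["qz"]
7. n1.sig = "qzpz"  [C.pre ++ C.lab]
8. n4.mk = 2  [len(B.sig) - 2]
9. n6.idx = 17  [terminal]
10. n7.val = false  [terminal]
11. n5.lab = false  [false]
12. n5.key = 17  [b.idx]
13. n5.off = 19  [b.idx + 2]
14. n8.live = 11  [C.mk + 9]
15. n9.val = true  [terminal]
16. n8.sig = "zz"  ["zz"]
17. n4.fin = true  [not S.lab]
18. n4.lab = "zzz"  [B.sig ++ "z"]
19. n4.pre = "pk"  ["pk"]
20. n10.idx = 13  [terminal]
21. n0.lab = false  [not C.fin]
22. n0.key = 21  [b.idx + 8]
23. n0.off = 19  [b.idx + 6]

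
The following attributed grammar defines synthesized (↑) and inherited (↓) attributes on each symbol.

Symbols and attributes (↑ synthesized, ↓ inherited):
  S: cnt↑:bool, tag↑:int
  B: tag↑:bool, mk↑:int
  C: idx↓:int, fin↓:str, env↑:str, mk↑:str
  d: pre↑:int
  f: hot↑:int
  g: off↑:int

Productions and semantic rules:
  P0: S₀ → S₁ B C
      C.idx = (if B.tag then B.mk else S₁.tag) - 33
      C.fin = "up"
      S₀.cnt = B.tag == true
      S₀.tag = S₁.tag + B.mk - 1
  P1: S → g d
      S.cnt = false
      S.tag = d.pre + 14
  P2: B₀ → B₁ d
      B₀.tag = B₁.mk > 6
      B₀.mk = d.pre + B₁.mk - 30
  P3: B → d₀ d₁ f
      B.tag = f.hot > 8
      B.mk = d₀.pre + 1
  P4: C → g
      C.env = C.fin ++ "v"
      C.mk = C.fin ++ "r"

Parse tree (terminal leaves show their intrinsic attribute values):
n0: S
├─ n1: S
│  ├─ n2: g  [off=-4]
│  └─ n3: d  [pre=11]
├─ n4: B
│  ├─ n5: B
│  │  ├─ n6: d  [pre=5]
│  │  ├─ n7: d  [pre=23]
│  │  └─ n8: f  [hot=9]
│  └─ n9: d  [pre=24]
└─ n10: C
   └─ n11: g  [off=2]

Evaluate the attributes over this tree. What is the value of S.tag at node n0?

24

1. n2.off = -4  [terminal]
2. n3.pre = 11  [terminal]
3. n1.cnt = false  [false]
4. n1.tag = 25  [d.pre + 14]
5. n6.pre = 5  [terminal]
6. n7.pre = 23  [terminal]
7. n8.hot = 9  [terminal]
8. n5.tag = true  [f.hot > 8]
9. n5.mk = 6  [d₀.pre + 1]
10. n9.pre = 24  [terminal]
11. n4.tag = false  [B₁.mk > 6]
12. n4.mk = 0  [d.pre + B₁.mk - 30]
13. n10.idx = -8  [(if B.tag then B.mk else S₁.tag) - 33]
14. n10.fin = "up"  ["up"]
15. n11.off = 2  [terminal]
16. n10.env = "upv"  [C.fin ++ "v"]
17. n10.mk = "upr"  [C.fin ++ "r"]
18. n0.cnt = false  [B.tag == true]
19. n0.tag = 24  [S₁.tag + B.mk - 1]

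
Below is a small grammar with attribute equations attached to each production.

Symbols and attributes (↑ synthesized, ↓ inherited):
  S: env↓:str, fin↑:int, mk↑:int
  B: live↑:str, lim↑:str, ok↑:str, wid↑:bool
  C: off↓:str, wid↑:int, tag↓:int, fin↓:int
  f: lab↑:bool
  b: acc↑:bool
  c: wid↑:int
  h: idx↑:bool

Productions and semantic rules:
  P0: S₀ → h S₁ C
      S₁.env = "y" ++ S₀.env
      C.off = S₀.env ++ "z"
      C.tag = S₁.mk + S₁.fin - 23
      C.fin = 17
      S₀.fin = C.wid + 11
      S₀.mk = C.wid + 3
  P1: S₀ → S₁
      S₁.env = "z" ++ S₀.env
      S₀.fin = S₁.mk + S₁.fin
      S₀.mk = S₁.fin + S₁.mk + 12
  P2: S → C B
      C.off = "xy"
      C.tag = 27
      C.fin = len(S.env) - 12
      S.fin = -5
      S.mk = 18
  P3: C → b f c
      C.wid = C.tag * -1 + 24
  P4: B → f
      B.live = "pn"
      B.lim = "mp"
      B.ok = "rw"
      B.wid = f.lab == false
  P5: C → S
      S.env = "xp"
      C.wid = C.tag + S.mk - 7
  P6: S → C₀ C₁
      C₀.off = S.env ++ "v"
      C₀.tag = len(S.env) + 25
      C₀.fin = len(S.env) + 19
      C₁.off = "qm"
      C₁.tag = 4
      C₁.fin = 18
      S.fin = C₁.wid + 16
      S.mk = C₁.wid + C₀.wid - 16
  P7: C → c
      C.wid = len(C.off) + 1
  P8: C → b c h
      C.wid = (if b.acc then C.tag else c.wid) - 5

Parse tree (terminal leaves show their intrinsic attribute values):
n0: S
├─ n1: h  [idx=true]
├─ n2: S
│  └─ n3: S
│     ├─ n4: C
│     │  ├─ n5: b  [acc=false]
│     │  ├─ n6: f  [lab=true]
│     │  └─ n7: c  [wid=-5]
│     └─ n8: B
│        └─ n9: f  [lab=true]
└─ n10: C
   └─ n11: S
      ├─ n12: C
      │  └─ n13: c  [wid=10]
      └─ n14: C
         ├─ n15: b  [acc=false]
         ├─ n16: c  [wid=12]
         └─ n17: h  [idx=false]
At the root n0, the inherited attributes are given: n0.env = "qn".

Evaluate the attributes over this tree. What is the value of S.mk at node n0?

6

1. n0.env = "qn"  [given at root]
2. n1.idx = true  [terminal]
3. n2.env = "yqn"  ["y" ++ S₀.env]
4. n3.env = "zyqn"  ["z" ++ S₀.env]
5. n4.off = "xy"  ["xy"]
6. n4.tag = 27  [27]
7. n4.fin = -8  [len(S.env) - 12]
8. n5.acc = false  [terminal]
9. n6.lab = true  [terminal]
10. n7.wid = -5  [terminal]
11. n4.wid = -3  [C.tag * -1 + 24]
12. n9.lab = true  [terminal]
13. n8.live = "pn"  ["pn"]
14. n8.lim = "mp"  ["mp"]
15. n8.ok = "rw"  ["rw"]
16. n8.wid = false  [f.lab == false]
17. n3.fin = -5  [-5]
18. n3.mk = 18  [18]
19. n2.fin = 13  [S₁.mk + S₁.fin]
20. n2.mk = 25  [S₁.fin + S₁.mk + 12]
21. n10.off = "qnz"  [S₀.env ++ "z"]
22. n10.tag = 15  [S₁.mk + S₁.fin - 23]
23. n10.fin = 17  [17]
24. n11.env = "xp"  ["xp"]
25. n12.off = "xpv"  [S.env ++ "v"]
26. n12.tag = 27  [len(S.env) + 25]
27. n12.fin = 21  [len(S.env) + 19]
28. n13.wid = 10  [terminal]
29. n12.wid = 4  [len(C.off) + 1]
30. n14.off = "qm"  ["qm"]
31. n14.tag = 4  [4]
32. n14.fin = 18  [18]
33. n15.acc = false  [terminal]
34. n16.wid = 12  [terminal]
35. n17.idx = false  [terminal]
36. n14.wid = 7  [(if b.acc then C.tag else c.wid) - 5]
37. n11.fin = 23  [C₁.wid + 16]
38. n11.mk = -5  [C₁.wid + C₀.wid - 16]
39. n10.wid = 3  [C.tag + S.mk - 7]
40. n0.fin = 14  [C.wid + 11]
41. n0.mk = 6  [C.wid + 3]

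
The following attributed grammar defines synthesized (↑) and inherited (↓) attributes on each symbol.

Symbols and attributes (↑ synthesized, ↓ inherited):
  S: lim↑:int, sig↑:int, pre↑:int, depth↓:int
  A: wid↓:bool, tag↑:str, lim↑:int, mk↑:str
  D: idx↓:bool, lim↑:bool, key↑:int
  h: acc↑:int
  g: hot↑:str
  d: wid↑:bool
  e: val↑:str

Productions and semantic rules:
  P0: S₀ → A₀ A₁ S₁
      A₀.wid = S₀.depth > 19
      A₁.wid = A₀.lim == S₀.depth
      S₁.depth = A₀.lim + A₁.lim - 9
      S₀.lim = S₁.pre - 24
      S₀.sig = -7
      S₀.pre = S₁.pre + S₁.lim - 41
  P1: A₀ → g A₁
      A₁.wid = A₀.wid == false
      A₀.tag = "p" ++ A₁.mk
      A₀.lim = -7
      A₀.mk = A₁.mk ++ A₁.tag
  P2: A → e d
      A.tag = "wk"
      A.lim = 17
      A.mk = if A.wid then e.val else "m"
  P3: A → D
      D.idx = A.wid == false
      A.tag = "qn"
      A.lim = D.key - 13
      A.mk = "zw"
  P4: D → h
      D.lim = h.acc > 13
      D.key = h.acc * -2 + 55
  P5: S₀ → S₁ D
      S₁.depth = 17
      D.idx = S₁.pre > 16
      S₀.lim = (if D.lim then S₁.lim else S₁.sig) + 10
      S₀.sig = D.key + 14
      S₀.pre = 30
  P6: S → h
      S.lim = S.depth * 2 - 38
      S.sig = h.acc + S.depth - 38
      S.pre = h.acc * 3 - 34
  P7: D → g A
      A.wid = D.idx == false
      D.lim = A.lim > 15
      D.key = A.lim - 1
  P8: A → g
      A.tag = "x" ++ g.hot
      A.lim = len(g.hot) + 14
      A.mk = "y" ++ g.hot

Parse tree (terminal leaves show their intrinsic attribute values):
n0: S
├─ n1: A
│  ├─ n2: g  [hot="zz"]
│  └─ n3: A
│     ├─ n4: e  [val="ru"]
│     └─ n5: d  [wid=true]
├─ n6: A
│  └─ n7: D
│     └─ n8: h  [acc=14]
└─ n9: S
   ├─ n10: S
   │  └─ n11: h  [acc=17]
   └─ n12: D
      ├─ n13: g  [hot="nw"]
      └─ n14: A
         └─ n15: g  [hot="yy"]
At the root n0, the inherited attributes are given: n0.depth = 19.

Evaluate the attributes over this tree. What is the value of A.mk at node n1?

1. n0.depth = 19  [given at root]
2. n1.wid = false  [S₀.depth > 19]
3. n2.hot = "zz"  [terminal]
4. n3.wid = true  [A₀.wid == false]
5. n4.val = "ru"  [terminal]
6. n5.wid = true  [terminal]
7. n3.tag = "wk"  ["wk"]
8. n3.lim = 17  [17]
9. n3.mk = "ru"  [if A.wid then e.val else "m"]
10. n1.tag = "pru"  ["p" ++ A₁.mk]
11. n1.lim = -7  [-7]
12. n1.mk = "ruwk"  [A₁.mk ++ A₁.tag]
13. n6.wid = false  [A₀.lim == S₀.depth]
14. n7.idx = true  [A.wid == false]
15. n8.acc = 14  [terminal]
16. n7.lim = true  [h.acc > 13]
17. n7.key = 27  [h.acc * -2 + 55]
18. n6.tag = "qn"  ["qn"]
19. n6.lim = 14  [D.key - 13]
20. n6.mk = "zw"  ["zw"]
21. n9.depth = -2  [A₀.lim + A₁.lim - 9]
22. n10.depth = 17  [17]
23. n11.acc = 17  [terminal]
24. n10.lim = -4  [S.depth * 2 - 38]
25. n10.sig = -4  [h.acc + S.depth - 38]
26. n10.pre = 17  [h.acc * 3 - 34]
27. n12.idx = true  [S₁.pre > 16]
28. n13.hot = "nw"  [terminal]
29. n14.wid = false  [D.idx == false]
30. n15.hot = "yy"  [terminal]
31. n14.tag = "xyy"  ["x" ++ g.hot]
32. n14.lim = 16  [len(g.hot) + 14]
33. n14.mk = "yyy"  ["y" ++ g.hot]
34. n12.lim = true  [A.lim > 15]
35. n12.key = 15  [A.lim - 1]
36. n9.lim = 6  [(if D.lim then S₁.lim else S₁.sig) + 10]
37. n9.sig = 29  [D.key + 14]
38. n9.pre = 30  [30]
39. n0.lim = 6  [S₁.pre - 24]
40. n0.sig = -7  [-7]
41. n0.pre = -5  [S₁.pre + S₁.lim - 41]

"ruwk"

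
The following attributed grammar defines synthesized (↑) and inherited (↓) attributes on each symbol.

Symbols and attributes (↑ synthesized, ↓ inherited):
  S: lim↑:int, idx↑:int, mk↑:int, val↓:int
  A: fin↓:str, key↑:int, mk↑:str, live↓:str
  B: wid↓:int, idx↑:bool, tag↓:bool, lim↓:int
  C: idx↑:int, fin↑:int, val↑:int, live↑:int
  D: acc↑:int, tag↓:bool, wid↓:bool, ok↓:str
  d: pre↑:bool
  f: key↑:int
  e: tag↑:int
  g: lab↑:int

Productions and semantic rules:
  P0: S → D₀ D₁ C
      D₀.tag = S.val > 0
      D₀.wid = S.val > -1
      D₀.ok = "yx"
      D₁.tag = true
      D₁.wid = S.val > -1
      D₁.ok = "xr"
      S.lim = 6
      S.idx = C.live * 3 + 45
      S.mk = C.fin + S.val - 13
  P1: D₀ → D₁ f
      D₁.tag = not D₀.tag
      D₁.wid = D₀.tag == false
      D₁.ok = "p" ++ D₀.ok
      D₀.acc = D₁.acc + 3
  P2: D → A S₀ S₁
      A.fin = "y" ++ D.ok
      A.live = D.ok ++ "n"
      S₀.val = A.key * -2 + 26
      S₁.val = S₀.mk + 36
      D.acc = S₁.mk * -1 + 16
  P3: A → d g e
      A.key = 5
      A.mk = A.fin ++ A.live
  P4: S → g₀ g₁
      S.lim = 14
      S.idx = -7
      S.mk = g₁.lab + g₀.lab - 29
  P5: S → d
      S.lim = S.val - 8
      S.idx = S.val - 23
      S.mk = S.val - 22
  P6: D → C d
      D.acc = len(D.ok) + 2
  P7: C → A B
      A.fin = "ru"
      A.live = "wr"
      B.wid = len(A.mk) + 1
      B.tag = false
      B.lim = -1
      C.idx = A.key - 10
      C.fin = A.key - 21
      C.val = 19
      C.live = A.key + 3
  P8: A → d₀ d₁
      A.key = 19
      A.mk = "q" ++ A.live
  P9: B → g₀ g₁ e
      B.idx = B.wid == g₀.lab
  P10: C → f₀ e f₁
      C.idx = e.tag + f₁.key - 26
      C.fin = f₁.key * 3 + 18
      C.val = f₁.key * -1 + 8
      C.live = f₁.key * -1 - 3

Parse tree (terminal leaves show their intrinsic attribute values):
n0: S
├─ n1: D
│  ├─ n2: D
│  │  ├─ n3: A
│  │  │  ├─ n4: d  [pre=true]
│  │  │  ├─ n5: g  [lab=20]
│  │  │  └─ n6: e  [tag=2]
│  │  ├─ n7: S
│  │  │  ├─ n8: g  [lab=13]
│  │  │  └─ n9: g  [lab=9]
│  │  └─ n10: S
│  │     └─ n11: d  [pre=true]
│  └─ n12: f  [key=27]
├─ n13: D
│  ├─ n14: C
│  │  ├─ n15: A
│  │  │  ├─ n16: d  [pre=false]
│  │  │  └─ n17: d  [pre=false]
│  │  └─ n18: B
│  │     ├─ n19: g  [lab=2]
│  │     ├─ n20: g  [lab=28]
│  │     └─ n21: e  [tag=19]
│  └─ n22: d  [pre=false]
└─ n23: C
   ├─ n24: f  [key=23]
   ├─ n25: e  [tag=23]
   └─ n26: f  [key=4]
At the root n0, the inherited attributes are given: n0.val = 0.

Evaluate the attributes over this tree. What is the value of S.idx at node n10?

6

1. n0.val = 0  [given at root]
2. n1.tag = false  [S.val > 0]
3. n1.wid = true  [S.val > -1]
4. n1.ok = "yx"  ["yx"]
5. n2.tag = true  [not D₀.tag]
6. n2.wid = true  [D₀.tag == false]
7. n2.ok = "pyx"  ["p" ++ D₀.ok]
8. n3.fin = "ypyx"  ["y" ++ D.ok]
9. n3.live = "pyxn"  [D.ok ++ "n"]
10. n4.pre = true  [terminal]
11. n5.lab = 20  [terminal]
12. n6.tag = 2  [terminal]
13. n3.key = 5  [5]
14. n3.mk = "ypyxpyxn"  [A.fin ++ A.live]
15. n7.val = 16  [A.key * -2 + 26]
16. n8.lab = 13  [terminal]
17. n9.lab = 9  [terminal]
18. n7.lim = 14  [14]
19. n7.idx = -7  [-7]
20. n7.mk = -7  [g₁.lab + g₀.lab - 29]
21. n10.val = 29  [S₀.mk + 36]
22. n11.pre = true  [terminal]
23. n10.lim = 21  [S.val - 8]
24. n10.idx = 6  [S.val - 23]
25. n10.mk = 7  [S.val - 22]
26. n2.acc = 9  [S₁.mk * -1 + 16]
27. n12.key = 27  [terminal]
28. n1.acc = 12  [D₁.acc + 3]
29. n13.tag = true  [true]
30. n13.wid = true  [S.val > -1]
31. n13.ok = "xr"  ["xr"]
32. n15.fin = "ru"  ["ru"]
33. n15.live = "wr"  ["wr"]
34. n16.pre = false  [terminal]
35. n17.pre = false  [terminal]
36. n15.key = 19  [19]
37. n15.mk = "qwr"  ["q" ++ A.live]
38. n18.wid = 4  [len(A.mk) + 1]
39. n18.tag = false  [false]
40. n18.lim = -1  [-1]
41. n19.lab = 2  [terminal]
42. n20.lab = 28  [terminal]
43. n21.tag = 19  [terminal]
44. n18.idx = false  [B.wid == g₀.lab]
45. n14.idx = 9  [A.key - 10]
46. n14.fin = -2  [A.key - 21]
47. n14.val = 19  [19]
48. n14.live = 22  [A.key + 3]
49. n22.pre = false  [terminal]
50. n13.acc = 4  [len(D.ok) + 2]
51. n24.key = 23  [terminal]
52. n25.tag = 23  [terminal]
53. n26.key = 4  [terminal]
54. n23.idx = 1  [e.tag + f₁.key - 26]
55. n23.fin = 30  [f₁.key * 3 + 18]
56. n23.val = 4  [f₁.key * -1 + 8]
57. n23.live = -7  [f₁.key * -1 - 3]
58. n0.lim = 6  [6]
59. n0.idx = 24  [C.live * 3 + 45]
60. n0.mk = 17  [C.fin + S.val - 13]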